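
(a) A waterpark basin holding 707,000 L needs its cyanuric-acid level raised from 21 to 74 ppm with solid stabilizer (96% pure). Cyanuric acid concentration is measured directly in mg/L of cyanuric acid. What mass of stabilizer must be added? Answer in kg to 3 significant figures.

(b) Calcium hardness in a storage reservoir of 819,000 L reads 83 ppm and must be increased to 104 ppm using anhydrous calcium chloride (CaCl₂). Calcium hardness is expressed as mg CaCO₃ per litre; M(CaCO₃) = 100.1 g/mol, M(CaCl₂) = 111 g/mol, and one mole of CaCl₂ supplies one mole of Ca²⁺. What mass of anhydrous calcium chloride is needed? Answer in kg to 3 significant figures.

(a) 39.0 kg; (b) 19.1 kg

(a) CYA to add: (74 − 21) = 53 mg/L × 707,000 L = 37,470 g cyanuric acid.
(a) At 96% purity: 37,470 / 0.96 = 39,030 g product.

(b) Hardness to add: (104 − 83) = 21 mg/L as CaCO₃ × 819,000 L = 17,200 g as CaCO₃.
(b) Moles of Ca²⁺ (1 mol Ca²⁺ ≡ 1 mol CaCO₃): 17,200 / 100.1 g/mol = 171.8 mol.
(b) Mass of CaCl₂: 171.8 × 111 = 19,070 g.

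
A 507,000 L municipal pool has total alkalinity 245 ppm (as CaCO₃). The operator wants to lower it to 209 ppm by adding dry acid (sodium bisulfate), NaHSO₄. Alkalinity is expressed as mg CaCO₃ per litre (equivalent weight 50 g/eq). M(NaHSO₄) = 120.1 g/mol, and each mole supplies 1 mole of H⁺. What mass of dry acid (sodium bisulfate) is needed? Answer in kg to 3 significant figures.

43.8 kg

Alkalinity to neutralize: (245 − 209) = 36 mg/L as CaCO₃ × 507,000 L = 18,250 g as CaCO₃.
Equivalents of H⁺ required: 18,250 ÷ 50 g/eq = 365 eq = 365 mol NaHSO₄.
Mass of NaHSO₄: 365 × 120.1 = 43,840 g.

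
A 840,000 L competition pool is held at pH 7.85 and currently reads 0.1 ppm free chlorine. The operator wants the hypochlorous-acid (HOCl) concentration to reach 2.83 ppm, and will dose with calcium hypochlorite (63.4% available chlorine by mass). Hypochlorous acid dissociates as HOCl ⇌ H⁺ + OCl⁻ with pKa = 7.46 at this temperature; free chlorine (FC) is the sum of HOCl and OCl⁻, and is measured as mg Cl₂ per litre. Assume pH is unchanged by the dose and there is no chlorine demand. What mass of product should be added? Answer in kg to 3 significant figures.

[OCl⁻]/[HOCl] = 10^(pH − pKa) = 10^(7.85 − 7.46) = 2.455; fraction as HOCl = 1/(1 + 2.455) = 0.2895.
Free chlorine required for 2.83 ppm HOCl: 2.83 / 0.2895 = 9.777 ppm.
FC to add: 9.777 − 0.1 = 9.677 mg/L as Cl₂.
Cl₂ equivalent: 9.677 mg/L × 840,000 L = 8129 g.
Product at 63.4% available Cl: 8129 / 0.634 = 12,820 g.

12.8 kg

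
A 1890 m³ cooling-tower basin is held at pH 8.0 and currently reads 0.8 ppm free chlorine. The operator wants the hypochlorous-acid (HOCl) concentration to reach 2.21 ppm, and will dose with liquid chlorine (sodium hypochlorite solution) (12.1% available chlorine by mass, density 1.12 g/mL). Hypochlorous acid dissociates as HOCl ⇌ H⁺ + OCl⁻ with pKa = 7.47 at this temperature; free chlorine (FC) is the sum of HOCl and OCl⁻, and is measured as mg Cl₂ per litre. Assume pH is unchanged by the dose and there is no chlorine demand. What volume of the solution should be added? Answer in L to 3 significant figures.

124 L

Volume: 1890 m³ = 1,890,000 L.
[OCl⁻]/[HOCl] = 10^(pH − pKa) = 10^(8.0 − 7.47) = 3.388; fraction as HOCl = 1/(1 + 3.388) = 0.2279.
Free chlorine required for 2.21 ppm HOCl: 2.21 / 0.2279 = 9.698 ppm.
FC to add: 9.698 − 0.8 = 8.898 mg/L as Cl₂.
Cl₂ equivalent: 8.898 mg/L × 1,890,000 L = 16,820 g.
Product at 12.1% available Cl: 16,820 / 0.121 = 139,000 g.
Volume: 139,000 g ÷ 1.12 g/mL = 124,100 mL.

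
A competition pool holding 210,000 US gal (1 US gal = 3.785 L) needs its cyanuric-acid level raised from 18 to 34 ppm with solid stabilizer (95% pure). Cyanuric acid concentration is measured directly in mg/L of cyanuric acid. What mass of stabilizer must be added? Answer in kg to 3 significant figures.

13.4 kg

Volume: 210,000 US gal × 3.785 L/gal = 794,850 L.
CYA to add: (34 − 18) = 16 mg/L × 794,850 L = 12,720 g cyanuric acid.
At 95% purity: 12,720 / 0.95 = 13,390 g product.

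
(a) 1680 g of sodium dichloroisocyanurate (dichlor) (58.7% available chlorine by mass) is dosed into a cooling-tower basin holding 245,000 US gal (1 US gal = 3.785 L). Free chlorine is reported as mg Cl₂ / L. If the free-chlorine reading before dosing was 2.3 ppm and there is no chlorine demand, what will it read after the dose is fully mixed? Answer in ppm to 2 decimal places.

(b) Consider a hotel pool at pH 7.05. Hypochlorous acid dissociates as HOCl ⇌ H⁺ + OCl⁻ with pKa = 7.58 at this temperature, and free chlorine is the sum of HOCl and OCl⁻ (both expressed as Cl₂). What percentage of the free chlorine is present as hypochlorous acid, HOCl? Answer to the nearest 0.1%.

(a) 3.36 ppm; (b) 77.2%

(a) Volume: 245,000 US gal × 3.785 L/gal = 927,325 L.
(a) Available chlorine delivered: 1680 g × 0.587 = 986.2 g as Cl₂.
(a) Concentration rise: 986.2 g / 927,325 L = 1.063 mg/L = 1.06 ppm.
(a) Final FC: 2.3 + 1.06 = 3.36 ppm.

(b) [OCl⁻]/[HOCl] = 10^(pH − pKa) = 10^(7.05 − 7.58) = 10^-0.53 = 0.2951.
(b) Fraction as HOCl = 1 / (1 + 0.2951) = 0.7721.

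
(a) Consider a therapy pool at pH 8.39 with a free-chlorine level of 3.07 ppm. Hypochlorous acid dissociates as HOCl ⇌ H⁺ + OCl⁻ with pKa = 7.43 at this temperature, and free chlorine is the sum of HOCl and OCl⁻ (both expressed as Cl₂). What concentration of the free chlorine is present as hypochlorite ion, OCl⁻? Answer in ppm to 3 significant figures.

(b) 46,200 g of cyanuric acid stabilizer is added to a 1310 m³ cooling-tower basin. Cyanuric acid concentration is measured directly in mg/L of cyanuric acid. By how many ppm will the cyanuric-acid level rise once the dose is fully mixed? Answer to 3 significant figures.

(a) 2.77 ppm; (b) 35.3 ppm

(a) [OCl⁻]/[HOCl] = 10^(pH − pKa) = 10^(8.39 − 7.43) = 10^0.96 = 9.12.
(a) Fraction as HOCl = 1 / (1 + 9.12) = 0.09881.
(a) OCl⁻ = (1 − 0.09881) × 3.07 ppm = 2.767 ppm.

(b) Volume: 1310 m³ = 1,310,000 L.
(b) Rise: 46,200 g / 1,310,000 L × 1000 = 35.27 mg/L.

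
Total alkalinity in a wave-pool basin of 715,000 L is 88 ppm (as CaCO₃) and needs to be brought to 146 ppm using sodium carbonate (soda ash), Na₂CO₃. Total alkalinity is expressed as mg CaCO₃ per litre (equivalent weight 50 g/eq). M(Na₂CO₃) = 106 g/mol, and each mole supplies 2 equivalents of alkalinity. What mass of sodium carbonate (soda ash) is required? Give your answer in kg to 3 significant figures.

44.0 kg

Alkalinity to add: (146 − 88) = 58 mg/L as CaCO₃ × 715,000 L = 41,470 g as CaCO₃.
Equivalents: 41,470 g ÷ 50 g/eq = 829.4 eq.
Each mole of Na₂CO₃ supplies 2 eq, so 829.4 / 2 = 414.7 mol.
Mass: 414.7 mol × 106 g/mol = 43,960 g.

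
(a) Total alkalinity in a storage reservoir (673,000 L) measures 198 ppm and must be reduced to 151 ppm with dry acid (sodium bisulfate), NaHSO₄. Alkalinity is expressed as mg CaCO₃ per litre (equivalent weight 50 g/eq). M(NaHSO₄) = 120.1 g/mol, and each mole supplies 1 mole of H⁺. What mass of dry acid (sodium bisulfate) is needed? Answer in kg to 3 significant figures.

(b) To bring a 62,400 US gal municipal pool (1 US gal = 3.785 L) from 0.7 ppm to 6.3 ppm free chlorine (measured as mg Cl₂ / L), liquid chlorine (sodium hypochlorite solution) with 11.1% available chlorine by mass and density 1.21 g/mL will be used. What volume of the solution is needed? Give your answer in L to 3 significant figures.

(a) 76.0 kg; (b) 9.85 L

(a) Alkalinity to neutralize: (198 − 151) = 47 mg/L as CaCO₃ × 673,000 L = 31,630 g as CaCO₃.
(a) Equivalents of H⁺ required: 31,630 ÷ 50 g/eq = 632.6 eq = 632.6 mol NaHSO₄.
(a) Mass of NaHSO₄: 632.6 × 120.1 = 75,980 g.

(b) Volume: 62,400 US gal × 3.785 L/gal = 236,184 L.
(b) Chlorine deficit: 6.3 − 0.7 = 5.6 ppm = 5.6 mg/L as Cl₂.
(b) Cl₂ equivalent needed: 5.6 mg/L × 236,184 L = 1,323,000 mg = 1323 g.
(b) Product at 11.1% available chlorine: 1323 / 0.111 = 11,920 g.
(b) Volume at density 1.21 g/mL: 11,920 g ÷ 1.21 g/mL = 9848 mL.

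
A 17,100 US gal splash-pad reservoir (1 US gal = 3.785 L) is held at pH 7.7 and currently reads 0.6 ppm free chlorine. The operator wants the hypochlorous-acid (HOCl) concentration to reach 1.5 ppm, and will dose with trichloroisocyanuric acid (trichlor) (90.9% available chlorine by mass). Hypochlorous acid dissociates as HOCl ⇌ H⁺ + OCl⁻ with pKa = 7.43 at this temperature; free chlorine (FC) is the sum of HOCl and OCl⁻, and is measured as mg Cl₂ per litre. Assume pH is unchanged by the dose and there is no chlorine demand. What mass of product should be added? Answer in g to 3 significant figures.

Volume: 17,100 US gal × 3.785 L/gal = 64,724 L.
[OCl⁻]/[HOCl] = 10^(pH − pKa) = 10^(7.7 − 7.43) = 1.862; fraction as HOCl = 1/(1 + 1.862) = 0.3494.
Free chlorine required for 1.5 ppm HOCl: 1.5 / 0.3494 = 4.293 ppm.
FC to add: 4.293 − 0.6 = 3.693 mg/L as Cl₂.
Cl₂ equivalent: 3.693 mg/L × 64,724 L = 239 g.
Product at 90.9% available Cl: 239 / 0.909 = 263 g.

263 g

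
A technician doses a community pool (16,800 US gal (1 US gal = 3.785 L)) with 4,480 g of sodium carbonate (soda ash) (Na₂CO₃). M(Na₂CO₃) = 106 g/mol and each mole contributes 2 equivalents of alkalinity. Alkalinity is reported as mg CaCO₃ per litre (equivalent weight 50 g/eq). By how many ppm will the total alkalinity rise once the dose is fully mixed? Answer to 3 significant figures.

66.5 ppm

Volume: 16,800 US gal × 3.785 L/gal = 63,588 L.
Moles of Na₂CO₃: 4,480 g ÷ 106 g/mol = 42.26 mol → 84.53 eq of alkalinity.
As CaCO₃: 84.53 eq × 50 g/eq = 4226 g.
Rise: 4226 g / 63,588 L × 1000 = 66.47 mg/L.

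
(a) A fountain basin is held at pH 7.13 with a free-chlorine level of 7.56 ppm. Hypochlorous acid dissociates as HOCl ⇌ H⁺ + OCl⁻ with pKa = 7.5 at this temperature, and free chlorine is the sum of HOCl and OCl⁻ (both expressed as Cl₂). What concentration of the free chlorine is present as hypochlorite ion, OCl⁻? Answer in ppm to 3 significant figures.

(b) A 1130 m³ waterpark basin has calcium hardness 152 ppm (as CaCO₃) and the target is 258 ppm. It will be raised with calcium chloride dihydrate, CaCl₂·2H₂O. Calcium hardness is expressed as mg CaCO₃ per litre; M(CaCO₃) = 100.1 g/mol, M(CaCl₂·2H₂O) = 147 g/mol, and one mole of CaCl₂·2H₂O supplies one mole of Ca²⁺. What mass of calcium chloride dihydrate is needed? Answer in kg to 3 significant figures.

(a) [OCl⁻]/[HOCl] = 10^(pH − pKa) = 10^(7.13 − 7.5) = 10^-0.37 = 0.4266.
(a) Fraction as HOCl = 1 / (1 + 0.4266) = 0.701.
(a) OCl⁻ = (1 − 0.701) × 7.56 ppm = 2.261 ppm.

(b) Volume: 1130 m³ = 1,130,000 L.
(b) Hardness to add: (258 − 152) = 106 mg/L as CaCO₃ × 1,130,000 L = 119,800 g as CaCO₃.
(b) Moles of Ca²⁺ (1 mol Ca²⁺ ≡ 1 mol CaCO₃): 119,800 / 100.1 g/mol = 1197 mol.
(b) Mass of CaCl₂·2H₂O: 1197 × 147 = 175,900 g.

(a) 2.26 ppm; (b) 176 kg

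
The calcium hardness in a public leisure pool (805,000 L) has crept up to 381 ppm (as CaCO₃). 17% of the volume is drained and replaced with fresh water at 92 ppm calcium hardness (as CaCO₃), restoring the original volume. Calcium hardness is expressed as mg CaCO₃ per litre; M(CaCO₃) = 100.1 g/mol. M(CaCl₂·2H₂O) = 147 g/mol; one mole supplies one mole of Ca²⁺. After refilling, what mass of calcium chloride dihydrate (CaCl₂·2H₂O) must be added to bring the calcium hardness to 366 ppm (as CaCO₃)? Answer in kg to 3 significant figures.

40.3 kg

After draining 17% and refilling: 381 × 0.83 + 92 × 0.17 = 331.87 ppm.
Deficit to target: 366 − 331.87 = 34.13 mg/L.
As CaCO₃: 34.13 mg/L × 805,000 L = 27,470 g; ÷ 100.1 = 274.5 mol Ca²⁺.
Mass: 274.5 × 147 = 40,350 g.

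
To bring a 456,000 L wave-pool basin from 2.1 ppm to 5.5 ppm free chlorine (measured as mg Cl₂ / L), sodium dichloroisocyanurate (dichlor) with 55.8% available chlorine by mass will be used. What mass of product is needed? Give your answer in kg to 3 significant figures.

Chlorine deficit: 5.5 − 2.1 = 3.4 ppm = 3.4 mg/L as Cl₂.
Cl₂ equivalent needed: 3.4 mg/L × 456,000 L = 1,550,000 mg = 1550 g.
Product at 55.8% available chlorine: 1550 / 0.558 = 2778 g.

2.78 kg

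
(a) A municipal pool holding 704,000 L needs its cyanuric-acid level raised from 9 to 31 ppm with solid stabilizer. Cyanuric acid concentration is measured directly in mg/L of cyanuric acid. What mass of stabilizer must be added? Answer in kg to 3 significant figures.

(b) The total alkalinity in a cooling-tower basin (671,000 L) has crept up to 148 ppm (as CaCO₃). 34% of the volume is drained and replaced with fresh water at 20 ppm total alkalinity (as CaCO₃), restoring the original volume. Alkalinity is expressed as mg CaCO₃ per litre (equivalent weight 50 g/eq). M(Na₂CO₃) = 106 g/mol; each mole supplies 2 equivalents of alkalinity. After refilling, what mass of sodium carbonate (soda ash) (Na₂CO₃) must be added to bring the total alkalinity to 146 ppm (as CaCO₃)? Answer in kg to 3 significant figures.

(a) 15.5 kg; (b) 29.5 kg

(a) CYA to add: (31 − 9) = 22 mg/L × 704,000 L = 15,490 g cyanuric acid.

(b) After draining 34% and refilling: 148 × 0.66 + 20 × 0.34 = 104.48 ppm.
(b) Deficit to target: 146 − 104.48 = 41.52 mg/L.
(b) As CaCO₃: 41.52 mg/L × 671,000 L = 27,860 g; ÷ 50 g/eq ÷ 2 = 278.6 mol Na₂CO₃.
(b) Mass: 278.6 × 106 = 29,530 g.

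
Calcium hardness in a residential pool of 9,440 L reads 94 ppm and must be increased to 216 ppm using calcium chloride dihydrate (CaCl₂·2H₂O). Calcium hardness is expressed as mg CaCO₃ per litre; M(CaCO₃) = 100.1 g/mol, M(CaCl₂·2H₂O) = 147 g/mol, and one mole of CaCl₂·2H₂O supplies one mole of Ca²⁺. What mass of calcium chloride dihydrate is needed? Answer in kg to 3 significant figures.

Hardness to add: (216 − 94) = 122 mg/L as CaCO₃ × 9,440 L = 1152 g as CaCO₃.
Moles of Ca²⁺ (1 mol Ca²⁺ ≡ 1 mol CaCO₃): 1152 / 100.1 g/mol = 11.51 mol.
Mass of CaCl₂·2H₂O: 11.51 × 147 = 1691 g.

1.69 kg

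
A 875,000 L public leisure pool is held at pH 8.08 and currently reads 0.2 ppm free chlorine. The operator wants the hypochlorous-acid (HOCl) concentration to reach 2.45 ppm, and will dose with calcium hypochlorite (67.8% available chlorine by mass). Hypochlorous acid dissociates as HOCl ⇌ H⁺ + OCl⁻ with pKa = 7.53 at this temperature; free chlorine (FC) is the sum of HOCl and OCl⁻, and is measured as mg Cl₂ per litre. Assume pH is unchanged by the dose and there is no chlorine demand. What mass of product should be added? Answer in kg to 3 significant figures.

14.1 kg

[OCl⁻]/[HOCl] = 10^(pH − pKa) = 10^(8.08 − 7.53) = 3.548; fraction as HOCl = 1/(1 + 3.548) = 0.2199.
Free chlorine required for 2.45 ppm HOCl: 2.45 / 0.2199 = 11.14 ppm.
FC to add: 11.14 − 0.2 = 10.94 mg/L as Cl₂.
Cl₂ equivalent: 10.94 mg/L × 875,000 L = 9575 g.
Product at 67.8% available Cl: 9575 / 0.678 = 14,120 g.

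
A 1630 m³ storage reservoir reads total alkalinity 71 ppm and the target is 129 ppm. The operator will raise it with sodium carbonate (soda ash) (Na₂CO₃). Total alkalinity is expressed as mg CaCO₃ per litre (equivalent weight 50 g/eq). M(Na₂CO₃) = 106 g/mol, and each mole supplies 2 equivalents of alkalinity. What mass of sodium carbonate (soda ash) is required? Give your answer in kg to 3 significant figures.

100 kg

Volume: 1630 m³ = 1,630,000 L.
Alkalinity to add: (129 − 71) = 58 mg/L as CaCO₃ × 1,630,000 L = 94,540 g as CaCO₃.
Equivalents: 94,540 g ÷ 50 g/eq = 1891 eq.
Each mole of Na₂CO₃ supplies 2 eq, so 1891 / 2 = 945.4 mol.
Mass: 945.4 mol × 106 g/mol = 100,200 g.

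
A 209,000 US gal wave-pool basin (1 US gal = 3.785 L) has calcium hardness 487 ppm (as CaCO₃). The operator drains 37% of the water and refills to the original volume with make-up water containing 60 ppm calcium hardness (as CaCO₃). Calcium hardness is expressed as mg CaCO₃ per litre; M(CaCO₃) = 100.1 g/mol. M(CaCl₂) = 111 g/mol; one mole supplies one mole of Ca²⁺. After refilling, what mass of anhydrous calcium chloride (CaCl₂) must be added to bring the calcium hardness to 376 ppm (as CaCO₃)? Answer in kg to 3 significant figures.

41.2 kg

Volume: 209,000 US gal × 3.785 L/gal = 791,065 L.
After draining 37% and refilling: 487 × 0.63 + 60 × 0.37 = 329.01 ppm.
Deficit to target: 376 − 329.01 = 46.99 mg/L.
As CaCO₃: 46.99 mg/L × 791,065 L = 37,170 g; ÷ 100.1 = 371.4 mol Ca²⁺.
Mass: 371.4 × 111 = 41,220 g.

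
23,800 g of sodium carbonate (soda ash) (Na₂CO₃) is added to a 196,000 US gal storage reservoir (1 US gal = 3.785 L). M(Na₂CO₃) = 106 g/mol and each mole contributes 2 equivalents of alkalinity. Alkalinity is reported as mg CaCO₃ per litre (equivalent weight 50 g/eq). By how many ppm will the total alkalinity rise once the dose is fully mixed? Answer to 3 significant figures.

30.3 ppm

Volume: 196,000 US gal × 3.785 L/gal = 741,860 L.
Moles of Na₂CO₃: 23,800 g ÷ 106 g/mol = 224.5 mol → 449.1 eq of alkalinity.
As CaCO₃: 449.1 eq × 50 g/eq = 22,450 g.
Rise: 22,450 g / 741,860 L × 1000 = 30.27 mg/L.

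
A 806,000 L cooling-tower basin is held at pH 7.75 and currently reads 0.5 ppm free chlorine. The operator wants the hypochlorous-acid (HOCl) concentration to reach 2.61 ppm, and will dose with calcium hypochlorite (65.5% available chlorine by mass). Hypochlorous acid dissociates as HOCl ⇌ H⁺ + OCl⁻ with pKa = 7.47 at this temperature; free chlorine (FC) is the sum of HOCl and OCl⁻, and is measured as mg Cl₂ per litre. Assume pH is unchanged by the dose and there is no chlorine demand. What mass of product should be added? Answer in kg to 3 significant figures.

[OCl⁻]/[HOCl] = 10^(pH − pKa) = 10^(7.75 − 7.47) = 1.905; fraction as HOCl = 1/(1 + 1.905) = 0.3442.
Free chlorine required for 2.61 ppm HOCl: 2.61 / 0.3442 = 7.583 ppm.
FC to add: 7.583 − 0.5 = 7.083 mg/L as Cl₂.
Cl₂ equivalent: 7.083 mg/L × 806,000 L = 5709 g.
Product at 65.5% available Cl: 5709 / 0.655 = 8716 g.

8.72 kg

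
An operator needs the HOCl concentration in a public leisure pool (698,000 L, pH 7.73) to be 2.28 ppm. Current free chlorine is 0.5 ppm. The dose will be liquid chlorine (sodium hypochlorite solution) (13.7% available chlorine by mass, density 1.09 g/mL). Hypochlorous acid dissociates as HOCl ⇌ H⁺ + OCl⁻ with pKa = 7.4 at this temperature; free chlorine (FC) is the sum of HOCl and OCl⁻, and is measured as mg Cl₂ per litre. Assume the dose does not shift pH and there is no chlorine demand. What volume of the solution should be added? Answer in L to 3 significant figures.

31.1 L

[OCl⁻]/[HOCl] = 10^(pH − pKa) = 10^(7.73 − 7.4) = 2.138; fraction as HOCl = 1/(1 + 2.138) = 0.3187.
Free chlorine required for 2.28 ppm HOCl: 2.28 / 0.3187 = 7.155 ppm.
FC to add: 7.155 − 0.5 = 6.655 mg/L as Cl₂.
Cl₂ equivalent: 6.655 mg/L × 698,000 L = 4645 g.
Product at 13.7% available Cl: 4645 / 0.137 = 33,900 g.
Volume: 33,900 g ÷ 1.09 g/mL = 31,100 mL.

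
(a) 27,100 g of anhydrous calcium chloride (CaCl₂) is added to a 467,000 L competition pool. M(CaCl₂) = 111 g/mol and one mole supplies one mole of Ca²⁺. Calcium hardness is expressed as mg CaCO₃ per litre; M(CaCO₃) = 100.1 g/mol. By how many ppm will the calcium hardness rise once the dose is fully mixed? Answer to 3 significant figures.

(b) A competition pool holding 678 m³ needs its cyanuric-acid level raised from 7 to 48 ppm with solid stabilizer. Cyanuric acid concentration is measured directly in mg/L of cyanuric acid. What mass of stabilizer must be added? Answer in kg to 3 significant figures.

(a) 52.3 ppm; (b) 27.8 kg

(a) Moles of Ca²⁺: 27,100 g ÷ 111 g/mol = 244.1 mol.
(a) As CaCO₃: 244.1 mol × 100.1 g/mol = 24,440 g.
(a) Rise: 24,440 g / 467,000 L × 1000 = 52.33 mg/L.

(b) Volume: 678 m³ = 678,000 L.
(b) CYA to add: (48 − 7) = 41 mg/L × 678,000 L = 27,800 g cyanuric acid.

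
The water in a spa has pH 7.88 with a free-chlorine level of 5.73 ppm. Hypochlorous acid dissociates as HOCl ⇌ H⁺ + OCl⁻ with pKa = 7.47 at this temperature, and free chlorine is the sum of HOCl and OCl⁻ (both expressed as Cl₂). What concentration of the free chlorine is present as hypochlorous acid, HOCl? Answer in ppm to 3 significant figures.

[OCl⁻]/[HOCl] = 10^(pH − pKa) = 10^(7.88 − 7.47) = 10^0.41 = 2.57.
Fraction as HOCl = 1 / (1 + 2.57) = 0.2801.
HOCl = 0.2801 × 5.73 ppm = 1.605 ppm.

1.60 ppm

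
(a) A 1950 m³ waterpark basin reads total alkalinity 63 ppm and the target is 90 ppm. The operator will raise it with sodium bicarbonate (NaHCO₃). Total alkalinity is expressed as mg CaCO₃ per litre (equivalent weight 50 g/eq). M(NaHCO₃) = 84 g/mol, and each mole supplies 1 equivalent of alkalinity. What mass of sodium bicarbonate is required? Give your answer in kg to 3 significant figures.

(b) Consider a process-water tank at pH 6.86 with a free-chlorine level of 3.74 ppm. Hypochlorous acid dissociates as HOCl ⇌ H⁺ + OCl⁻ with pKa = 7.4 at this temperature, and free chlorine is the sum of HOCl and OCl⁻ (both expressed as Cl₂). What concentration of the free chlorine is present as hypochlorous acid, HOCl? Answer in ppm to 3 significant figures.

(a) 88.5 kg; (b) 2.90 ppm

(a) Volume: 1950 m³ = 1,950,000 L.
(a) Alkalinity to add: (90 − 63) = 27 mg/L as CaCO₃ × 1,950,000 L = 52,650 g as CaCO₃.
(a) Equivalents: 52,650 g ÷ 50 g/eq = 1053 eq.
(a) NaHCO₃ supplies 1 eq per mole → 1053 mol.
(a) Mass: 1053 mol × 84 g/mol = 88,450 g.

(b) [OCl⁻]/[HOCl] = 10^(pH − pKa) = 10^(6.86 − 7.4) = 10^-0.54 = 0.2884.
(b) Fraction as HOCl = 1 / (1 + 0.2884) = 0.7762.
(b) HOCl = 0.7762 × 3.74 ppm = 2.903 ppm.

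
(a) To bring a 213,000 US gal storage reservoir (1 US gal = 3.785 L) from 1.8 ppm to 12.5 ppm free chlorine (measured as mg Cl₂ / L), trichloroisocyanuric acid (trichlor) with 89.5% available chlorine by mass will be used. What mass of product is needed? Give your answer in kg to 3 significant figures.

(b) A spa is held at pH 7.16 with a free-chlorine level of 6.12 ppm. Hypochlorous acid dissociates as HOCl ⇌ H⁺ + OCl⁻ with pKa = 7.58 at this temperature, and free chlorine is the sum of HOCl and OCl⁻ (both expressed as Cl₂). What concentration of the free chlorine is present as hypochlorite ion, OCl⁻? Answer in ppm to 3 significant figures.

(a) 9.64 kg; (b) 1.69 ppm

(a) Volume: 213,000 US gal × 3.785 L/gal = 806,205 L.
(a) Chlorine deficit: 12.5 − 1.8 = 10.7 ppm = 10.7 mg/L as Cl₂.
(a) Cl₂ equivalent needed: 10.7 mg/L × 806,205 L = 8,626,000 mg = 8626 g.
(a) Product at 89.5% available chlorine: 8626 / 0.895 = 9638 g.

(b) [OCl⁻]/[HOCl] = 10^(pH − pKa) = 10^(7.16 − 7.58) = 10^-0.42 = 0.3802.
(b) Fraction as HOCl = 1 / (1 + 0.3802) = 0.7245.
(b) OCl⁻ = (1 − 0.7245) × 6.12 ppm = 1.686 ppm.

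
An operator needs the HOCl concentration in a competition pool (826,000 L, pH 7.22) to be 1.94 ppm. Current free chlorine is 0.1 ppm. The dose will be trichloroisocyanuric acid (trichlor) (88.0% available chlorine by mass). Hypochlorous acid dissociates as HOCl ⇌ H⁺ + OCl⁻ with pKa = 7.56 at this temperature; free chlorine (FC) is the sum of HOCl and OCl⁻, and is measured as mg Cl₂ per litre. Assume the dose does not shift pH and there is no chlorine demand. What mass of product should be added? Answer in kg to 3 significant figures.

[OCl⁻]/[HOCl] = 10^(pH − pKa) = 10^(7.22 − 7.56) = 0.4571; fraction as HOCl = 1/(1 + 0.4571) = 0.6863.
Free chlorine required for 1.94 ppm HOCl: 1.94 / 0.6863 = 2.827 ppm.
FC to add: 2.827 − 0.1 = 2.727 mg/L as Cl₂.
Cl₂ equivalent: 2.727 mg/L × 826,000 L = 2252 g.
Product at 88.0% available Cl: 2252 / 0.88 = 2559 g.

2.56 kg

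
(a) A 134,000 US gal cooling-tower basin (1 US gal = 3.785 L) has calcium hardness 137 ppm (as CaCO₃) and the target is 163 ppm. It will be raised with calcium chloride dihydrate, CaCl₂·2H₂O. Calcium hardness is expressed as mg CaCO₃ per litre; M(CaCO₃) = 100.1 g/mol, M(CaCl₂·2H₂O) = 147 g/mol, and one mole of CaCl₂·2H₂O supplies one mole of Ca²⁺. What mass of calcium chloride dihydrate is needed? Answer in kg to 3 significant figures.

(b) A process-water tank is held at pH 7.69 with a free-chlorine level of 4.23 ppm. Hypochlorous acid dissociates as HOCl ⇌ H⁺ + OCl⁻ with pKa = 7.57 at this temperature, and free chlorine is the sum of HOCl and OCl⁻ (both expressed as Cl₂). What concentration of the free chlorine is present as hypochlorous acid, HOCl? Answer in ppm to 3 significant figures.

(a) 19.4 kg; (b) 1.82 ppm

(a) Volume: 134,000 US gal × 3.785 L/gal = 507,190 L.
(a) Hardness to add: (163 − 137) = 26 mg/L as CaCO₃ × 507,190 L = 13,190 g as CaCO₃.
(a) Moles of Ca²⁺ (1 mol Ca²⁺ ≡ 1 mol CaCO₃): 13,190 / 100.1 g/mol = 131.7 mol.
(a) Mass of CaCl₂·2H₂O: 131.7 × 147 = 19,370 g.

(b) [OCl⁻]/[HOCl] = 10^(pH − pKa) = 10^(7.69 − 7.57) = 10^0.12 = 1.318.
(b) Fraction as HOCl = 1 / (1 + 1.318) = 0.4314.
(b) HOCl = 0.4314 × 4.23 ppm = 1.825 ppm.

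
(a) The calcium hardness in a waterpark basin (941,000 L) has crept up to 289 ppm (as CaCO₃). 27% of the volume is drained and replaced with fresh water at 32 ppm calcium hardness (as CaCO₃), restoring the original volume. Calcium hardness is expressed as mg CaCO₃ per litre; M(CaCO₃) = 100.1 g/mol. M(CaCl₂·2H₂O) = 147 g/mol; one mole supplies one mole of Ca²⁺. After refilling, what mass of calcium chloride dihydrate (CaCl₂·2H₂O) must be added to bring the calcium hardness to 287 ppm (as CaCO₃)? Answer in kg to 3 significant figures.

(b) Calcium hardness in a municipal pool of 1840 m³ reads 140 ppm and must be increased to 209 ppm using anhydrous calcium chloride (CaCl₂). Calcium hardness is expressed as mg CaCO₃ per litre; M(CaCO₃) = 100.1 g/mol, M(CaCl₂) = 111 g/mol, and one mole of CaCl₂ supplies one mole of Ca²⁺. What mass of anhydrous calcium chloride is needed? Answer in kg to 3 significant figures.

(a) 93.1 kg; (b) 141 kg

(a) After draining 27% and refilling: 289 × 0.73 + 32 × 0.27 = 219.61 ppm.
(a) Deficit to target: 287 − 219.61 = 67.39 mg/L.
(a) As CaCO₃: 67.39 mg/L × 941,000 L = 63,410 g; ÷ 100.1 = 633.5 mol Ca²⁺.
(a) Mass: 633.5 × 147 = 93,130 g.

(b) Volume: 1840 m³ = 1,840,000 L.
(b) Hardness to add: (209 − 140) = 69 mg/L as CaCO₃ × 1,840,000 L = 127,000 g as CaCO₃.
(b) Moles of Ca²⁺ (1 mol Ca²⁺ ≡ 1 mol CaCO₃): 127,000 / 100.1 g/mol = 1268 mol.
(b) Mass of CaCl₂: 1268 × 111 = 140,800 g.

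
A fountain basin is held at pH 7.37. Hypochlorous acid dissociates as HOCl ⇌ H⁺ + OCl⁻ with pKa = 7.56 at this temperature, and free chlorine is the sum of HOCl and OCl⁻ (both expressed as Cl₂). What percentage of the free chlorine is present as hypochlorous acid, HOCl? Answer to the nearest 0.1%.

60.8%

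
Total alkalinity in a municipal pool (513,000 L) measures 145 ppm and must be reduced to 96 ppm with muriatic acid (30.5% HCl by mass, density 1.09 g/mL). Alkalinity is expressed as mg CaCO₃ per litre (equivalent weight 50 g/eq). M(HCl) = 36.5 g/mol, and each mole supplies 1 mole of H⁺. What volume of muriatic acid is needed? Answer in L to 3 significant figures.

55.2 L

Alkalinity to neutralize: (145 − 96) = 49 mg/L as CaCO₃ × 513,000 L = 25,140 g as CaCO₃.
Equivalents of H⁺ required: 25,140 ÷ 50 g/eq = 502.7 eq = 502.7 mol HCl.
Mass of HCl: 502.7 × 36.5 = 18,350 g.
Mass of 30.5% solution: 18,350 / 0.305 = 60,160 g.
Volume: 60,160 g ÷ 1.09 g/mL = 55,200 mL.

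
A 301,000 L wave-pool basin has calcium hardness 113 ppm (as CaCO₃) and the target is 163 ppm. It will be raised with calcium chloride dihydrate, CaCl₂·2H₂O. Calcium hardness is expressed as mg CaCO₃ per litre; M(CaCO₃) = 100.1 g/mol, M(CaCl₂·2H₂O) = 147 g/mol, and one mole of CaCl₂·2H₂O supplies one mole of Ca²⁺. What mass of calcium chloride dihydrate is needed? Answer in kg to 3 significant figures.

22.1 kg

Hardness to add: (163 − 113) = 50 mg/L as CaCO₃ × 301,000 L = 15,050 g as CaCO₃.
Moles of Ca²⁺ (1 mol Ca²⁺ ≡ 1 mol CaCO₃): 15,050 / 100.1 g/mol = 150.3 mol.
Mass of CaCl₂·2H₂O: 150.3 × 147 = 22,100 g.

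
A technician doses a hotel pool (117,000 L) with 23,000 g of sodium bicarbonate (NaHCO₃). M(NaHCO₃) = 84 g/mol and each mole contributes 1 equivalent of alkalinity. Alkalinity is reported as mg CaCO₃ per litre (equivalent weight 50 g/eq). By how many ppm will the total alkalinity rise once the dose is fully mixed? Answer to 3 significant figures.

Moles of NaHCO₃: 23,000 g ÷ 84 g/mol = 273.8 mol → 273.8 eq of alkalinity.
As CaCO₃: 273.8 eq × 50 g/eq = 13,690 g.
Rise: 13,690 g / 117,000 L × 1000 = 117 mg/L.

117 ppm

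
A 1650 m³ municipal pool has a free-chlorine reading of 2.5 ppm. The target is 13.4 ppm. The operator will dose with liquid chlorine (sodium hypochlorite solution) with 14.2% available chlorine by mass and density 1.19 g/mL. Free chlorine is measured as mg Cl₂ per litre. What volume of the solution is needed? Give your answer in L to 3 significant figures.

Volume: 1650 m³ = 1,650,000 L.
Chlorine deficit: 13.4 − 2.5 = 10.9 ppm = 10.9 mg/L as Cl₂.
Cl₂ equivalent needed: 10.9 mg/L × 1,650,000 L = 17,980,000 mg = 17,980 g.
Product at 14.2% available chlorine: 17,980 / 0.142 = 126,700 g.
Volume at density 1.19 g/mL: 126,700 g ÷ 1.19 g/mL = 106,400 mL.

106 L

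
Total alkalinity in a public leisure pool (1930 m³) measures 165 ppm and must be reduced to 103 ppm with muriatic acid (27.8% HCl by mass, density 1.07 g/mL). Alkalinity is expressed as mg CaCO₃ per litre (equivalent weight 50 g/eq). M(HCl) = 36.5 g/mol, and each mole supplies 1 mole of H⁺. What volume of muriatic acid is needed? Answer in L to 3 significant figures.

294 L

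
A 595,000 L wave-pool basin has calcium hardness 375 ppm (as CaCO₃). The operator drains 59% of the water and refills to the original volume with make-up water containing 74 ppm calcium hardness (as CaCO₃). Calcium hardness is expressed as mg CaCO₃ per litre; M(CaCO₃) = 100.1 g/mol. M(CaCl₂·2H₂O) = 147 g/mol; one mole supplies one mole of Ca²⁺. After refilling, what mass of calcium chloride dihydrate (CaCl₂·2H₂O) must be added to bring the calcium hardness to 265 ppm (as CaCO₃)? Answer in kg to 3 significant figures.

After draining 59% and refilling: 375 × 0.41 + 74 × 0.59 = 197.41 ppm.
Deficit to target: 265 − 197.41 = 67.59 mg/L.
As CaCO₃: 67.59 mg/L × 595,000 L = 40,220 g; ÷ 100.1 = 401.8 mol Ca²⁺.
Mass: 401.8 × 147 = 59,060 g.

59.1 kg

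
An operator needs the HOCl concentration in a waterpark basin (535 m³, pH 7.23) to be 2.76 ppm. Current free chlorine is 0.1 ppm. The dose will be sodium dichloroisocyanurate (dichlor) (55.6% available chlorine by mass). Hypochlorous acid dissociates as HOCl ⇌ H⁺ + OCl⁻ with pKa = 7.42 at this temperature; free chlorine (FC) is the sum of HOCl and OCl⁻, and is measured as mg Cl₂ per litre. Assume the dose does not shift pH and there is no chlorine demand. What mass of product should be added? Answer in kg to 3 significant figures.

4.27 kg

Volume: 535 m³ = 535,000 L.
[OCl⁻]/[HOCl] = 10^(pH − pKa) = 10^(7.23 − 7.42) = 0.6457; fraction as HOCl = 1/(1 + 0.6457) = 0.6077.
Free chlorine required for 2.76 ppm HOCl: 2.76 / 0.6077 = 4.542 ppm.
FC to add: 4.542 − 0.1 = 4.442 mg/L as Cl₂.
Cl₂ equivalent: 4.442 mg/L × 535,000 L = 2376 g.
Product at 55.6% available Cl: 2376 / 0.556 = 4274 g.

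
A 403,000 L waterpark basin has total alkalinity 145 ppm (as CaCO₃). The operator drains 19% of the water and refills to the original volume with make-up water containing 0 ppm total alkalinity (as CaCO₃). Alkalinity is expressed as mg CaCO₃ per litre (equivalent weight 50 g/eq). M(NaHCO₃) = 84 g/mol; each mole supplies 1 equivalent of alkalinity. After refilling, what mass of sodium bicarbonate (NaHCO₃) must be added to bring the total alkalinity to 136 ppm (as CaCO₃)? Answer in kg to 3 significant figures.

12.6 kg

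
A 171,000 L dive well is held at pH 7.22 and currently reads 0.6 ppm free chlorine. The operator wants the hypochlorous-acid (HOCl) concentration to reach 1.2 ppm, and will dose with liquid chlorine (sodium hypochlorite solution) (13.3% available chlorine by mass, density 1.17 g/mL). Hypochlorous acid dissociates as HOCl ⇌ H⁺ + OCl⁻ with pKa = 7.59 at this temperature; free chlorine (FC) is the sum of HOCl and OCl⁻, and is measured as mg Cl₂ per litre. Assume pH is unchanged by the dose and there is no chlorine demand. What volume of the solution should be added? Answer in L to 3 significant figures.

1.22 L

[OCl⁻]/[HOCl] = 10^(pH − pKa) = 10^(7.22 − 7.59) = 0.4266; fraction as HOCl = 1/(1 + 0.4266) = 0.701.
Free chlorine required for 1.2 ppm HOCl: 1.2 / 0.701 = 1.712 ppm.
FC to add: 1.712 − 0.6 = 1.112 mg/L as Cl₂.
Cl₂ equivalent: 1.112 mg/L × 171,000 L = 190.1 g.
Product at 13.3% available Cl: 190.1 / 0.133 = 1430 g.
Volume: 1430 g ÷ 1.17 g/mL = 1222 mL.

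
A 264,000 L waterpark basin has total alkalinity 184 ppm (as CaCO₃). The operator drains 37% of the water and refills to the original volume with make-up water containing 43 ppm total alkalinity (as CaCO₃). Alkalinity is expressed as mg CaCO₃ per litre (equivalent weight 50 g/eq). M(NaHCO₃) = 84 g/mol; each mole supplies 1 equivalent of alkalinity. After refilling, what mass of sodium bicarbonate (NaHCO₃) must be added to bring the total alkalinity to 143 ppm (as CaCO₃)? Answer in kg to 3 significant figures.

4.95 kg

After draining 37% and refilling: 184 × 0.63 + 43 × 0.37 = 131.83 ppm.
Deficit to target: 143 − 131.83 = 11.17 mg/L.
As CaCO₃: 11.17 mg/L × 264,000 L = 2949 g; ÷ 50 g/eq ÷ 1 = 58.98 mol NaHCO₃.
Mass: 58.98 × 84 = 4954 g.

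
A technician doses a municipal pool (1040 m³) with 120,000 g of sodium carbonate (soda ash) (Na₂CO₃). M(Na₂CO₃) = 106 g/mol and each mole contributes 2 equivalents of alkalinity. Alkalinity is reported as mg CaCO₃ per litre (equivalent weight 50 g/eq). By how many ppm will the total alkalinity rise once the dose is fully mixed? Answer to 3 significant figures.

109 ppm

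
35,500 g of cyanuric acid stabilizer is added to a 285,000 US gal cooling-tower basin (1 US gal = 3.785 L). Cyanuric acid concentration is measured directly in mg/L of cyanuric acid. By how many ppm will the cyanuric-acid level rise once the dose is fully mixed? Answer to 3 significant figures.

32.9 ppm

Volume: 285,000 US gal × 3.785 L/gal = 1,078,725 L.
Rise: 35,500 g / 1,078,725 L × 1000 = 32.91 mg/L.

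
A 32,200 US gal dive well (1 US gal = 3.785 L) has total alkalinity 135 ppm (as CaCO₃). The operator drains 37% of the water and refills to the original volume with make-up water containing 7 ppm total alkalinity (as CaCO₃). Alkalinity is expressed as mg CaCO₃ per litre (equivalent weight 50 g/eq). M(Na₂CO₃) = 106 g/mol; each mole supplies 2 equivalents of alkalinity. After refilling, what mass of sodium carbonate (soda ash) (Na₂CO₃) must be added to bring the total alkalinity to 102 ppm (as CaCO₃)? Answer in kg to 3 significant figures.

1.86 kg

Volume: 32,200 US gal × 3.785 L/gal = 121,877 L.
After draining 37% and refilling: 135 × 0.63 + 7 × 0.37 = 87.64 ppm.
Deficit to target: 102 − 87.64 = 14.36 mg/L.
As CaCO₃: 14.36 mg/L × 121,877 L = 1750 g; ÷ 50 g/eq ÷ 2 = 17.5 mol Na₂CO₃.
Mass: 17.5 × 106 = 1855 g.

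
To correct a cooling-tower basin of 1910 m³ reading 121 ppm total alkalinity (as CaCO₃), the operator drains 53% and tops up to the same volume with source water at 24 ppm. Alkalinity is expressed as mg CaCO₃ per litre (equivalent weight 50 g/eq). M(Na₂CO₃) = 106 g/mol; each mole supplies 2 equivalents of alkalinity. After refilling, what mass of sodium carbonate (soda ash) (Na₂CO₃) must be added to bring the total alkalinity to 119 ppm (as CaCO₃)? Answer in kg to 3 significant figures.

100 kg

Volume: 1910 m³ = 1,910,000 L.
After draining 53% and refilling: 121 × 0.47 + 24 × 0.53 = 69.59 ppm.
Deficit to target: 119 − 69.59 = 49.41 mg/L.
As CaCO₃: 49.41 mg/L × 1,910,000 L = 94,370 g; ÷ 50 g/eq ÷ 2 = 943.7 mol Na₂CO₃.
Mass: 943.7 × 106 = 100,000 g.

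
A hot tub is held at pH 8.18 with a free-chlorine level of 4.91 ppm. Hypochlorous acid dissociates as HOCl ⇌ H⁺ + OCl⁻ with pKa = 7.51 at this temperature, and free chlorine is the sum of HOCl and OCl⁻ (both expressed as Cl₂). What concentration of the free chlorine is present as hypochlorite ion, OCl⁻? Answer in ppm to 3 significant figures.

[OCl⁻]/[HOCl] = 10^(pH − pKa) = 10^(8.18 − 7.51) = 10^0.67 = 4.677.
Fraction as HOCl = 1 / (1 + 4.677) = 0.1761.
OCl⁻ = (1 − 0.1761) × 4.91 ppm = 4.045 ppm.

4.05 ppm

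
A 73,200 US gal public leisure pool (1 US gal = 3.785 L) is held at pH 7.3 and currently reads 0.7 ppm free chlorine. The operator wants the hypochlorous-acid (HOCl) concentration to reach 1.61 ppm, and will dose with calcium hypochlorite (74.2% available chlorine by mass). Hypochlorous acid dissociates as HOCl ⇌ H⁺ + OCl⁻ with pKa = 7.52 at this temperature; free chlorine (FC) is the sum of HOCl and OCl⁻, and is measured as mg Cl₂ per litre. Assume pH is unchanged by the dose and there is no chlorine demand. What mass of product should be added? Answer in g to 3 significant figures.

702 g

Volume: 73,200 US gal × 3.785 L/gal = 277,062 L.
[OCl⁻]/[HOCl] = 10^(pH − pKa) = 10^(7.3 − 7.52) = 0.6026; fraction as HOCl = 1/(1 + 0.6026) = 0.624.
Free chlorine required for 1.61 ppm HOCl: 1.61 / 0.624 = 2.58 ppm.
FC to add: 2.58 − 0.7 = 1.88 mg/L as Cl₂.
Cl₂ equivalent: 1.88 mg/L × 277,062 L = 520.9 g.
Product at 74.2% available Cl: 520.9 / 0.742 = 702 g.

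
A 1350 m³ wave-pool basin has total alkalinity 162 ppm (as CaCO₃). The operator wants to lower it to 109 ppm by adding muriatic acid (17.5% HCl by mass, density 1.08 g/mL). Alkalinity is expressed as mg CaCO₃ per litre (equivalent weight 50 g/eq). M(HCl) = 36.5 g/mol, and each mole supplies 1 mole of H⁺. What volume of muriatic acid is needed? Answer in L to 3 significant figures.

Volume: 1350 m³ = 1,350,000 L.
Alkalinity to neutralize: (162 − 109) = 53 mg/L as CaCO₃ × 1,350,000 L = 71,550 g as CaCO₃.
Equivalents of H⁺ required: 71,550 ÷ 50 g/eq = 1431 eq = 1431 mol HCl.
Mass of HCl: 1431 × 36.5 = 52,230 g.
Mass of 17.5% solution: 52,230 / 0.175 = 298,500 g.
Volume: 298,500 g ÷ 1.08 g/mL = 276,400 mL.

276 L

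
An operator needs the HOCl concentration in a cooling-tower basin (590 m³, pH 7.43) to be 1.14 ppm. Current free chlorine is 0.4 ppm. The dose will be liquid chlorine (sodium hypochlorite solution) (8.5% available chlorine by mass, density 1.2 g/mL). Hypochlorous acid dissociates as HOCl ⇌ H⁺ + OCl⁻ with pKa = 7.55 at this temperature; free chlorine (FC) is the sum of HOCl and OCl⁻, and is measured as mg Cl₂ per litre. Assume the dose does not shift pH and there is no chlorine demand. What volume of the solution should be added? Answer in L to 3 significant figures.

9.28 L

Volume: 590 m³ = 590,000 L.
[OCl⁻]/[HOCl] = 10^(pH − pKa) = 10^(7.43 − 7.55) = 0.7586; fraction as HOCl = 1/(1 + 0.7586) = 0.5686.
Free chlorine required for 1.14 ppm HOCl: 1.14 / 0.5686 = 2.005 ppm.
FC to add: 2.005 − 0.4 = 1.605 mg/L as Cl₂.
Cl₂ equivalent: 1.605 mg/L × 590,000 L = 946.8 g.
Product at 8.5% available Cl: 946.8 / 0.085 = 11,140 g.
Volume: 11,140 g ÷ 1.2 g/mL = 9283 mL.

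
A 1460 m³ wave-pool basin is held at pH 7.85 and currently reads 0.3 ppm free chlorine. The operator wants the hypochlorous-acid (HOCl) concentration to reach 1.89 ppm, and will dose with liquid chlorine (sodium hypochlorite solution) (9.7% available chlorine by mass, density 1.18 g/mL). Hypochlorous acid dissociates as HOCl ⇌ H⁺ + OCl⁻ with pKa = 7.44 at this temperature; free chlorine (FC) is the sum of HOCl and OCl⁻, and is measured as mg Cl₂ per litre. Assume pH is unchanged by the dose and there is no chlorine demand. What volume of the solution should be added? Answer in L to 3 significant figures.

82.2 L

Volume: 1460 m³ = 1,460,000 L.
[OCl⁻]/[HOCl] = 10^(pH − pKa) = 10^(7.85 − 7.44) = 2.57; fraction as HOCl = 1/(1 + 2.57) = 0.2801.
Free chlorine required for 1.89 ppm HOCl: 1.89 / 0.2801 = 6.748 ppm.
FC to add: 6.748 − 0.3 = 6.448 mg/L as Cl₂.
Cl₂ equivalent: 6.448 mg/L × 1,460,000 L = 9414 g.
Product at 9.7% available Cl: 9414 / 0.097 = 97,050 g.
Volume: 97,050 g ÷ 1.18 g/mL = 82,250 mL.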